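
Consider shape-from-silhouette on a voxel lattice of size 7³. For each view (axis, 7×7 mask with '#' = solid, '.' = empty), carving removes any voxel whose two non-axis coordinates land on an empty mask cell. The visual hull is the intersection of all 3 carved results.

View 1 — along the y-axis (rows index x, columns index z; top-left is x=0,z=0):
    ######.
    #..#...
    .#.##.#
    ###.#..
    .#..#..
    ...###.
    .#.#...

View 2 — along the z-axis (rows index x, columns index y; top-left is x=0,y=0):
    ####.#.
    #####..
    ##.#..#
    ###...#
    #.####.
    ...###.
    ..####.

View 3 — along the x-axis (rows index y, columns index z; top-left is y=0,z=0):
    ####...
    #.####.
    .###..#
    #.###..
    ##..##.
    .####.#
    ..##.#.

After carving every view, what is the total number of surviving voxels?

start: 7×7×7 = 343 voxels
after view 1 [y-axis, 23 of 49 cells solid] → remaining = 161
after view 2 [z-axis, 30 of 49 cells solid] → remaining = 99
after view 3 [x-axis, 29 of 49 cells solid] → remaining = 63

voxel count = 63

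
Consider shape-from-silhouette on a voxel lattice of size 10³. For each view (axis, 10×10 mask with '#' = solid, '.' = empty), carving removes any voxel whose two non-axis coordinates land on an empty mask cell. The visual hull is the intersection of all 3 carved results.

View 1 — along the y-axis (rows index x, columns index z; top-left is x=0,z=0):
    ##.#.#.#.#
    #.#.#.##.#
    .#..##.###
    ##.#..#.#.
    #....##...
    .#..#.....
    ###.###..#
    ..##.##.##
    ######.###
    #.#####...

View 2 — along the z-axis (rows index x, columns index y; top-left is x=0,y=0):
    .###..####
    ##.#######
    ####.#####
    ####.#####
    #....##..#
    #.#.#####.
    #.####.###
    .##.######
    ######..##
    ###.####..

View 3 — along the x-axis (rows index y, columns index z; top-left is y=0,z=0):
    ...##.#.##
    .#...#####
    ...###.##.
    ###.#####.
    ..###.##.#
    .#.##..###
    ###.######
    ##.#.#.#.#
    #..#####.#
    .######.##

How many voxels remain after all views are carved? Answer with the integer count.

remaining voxels: 285

start: 10×10×10 = 1000 voxels
  1. axis=1 (XZ plane), |mask|=56  ⇒  voxels=560
  2. axis=2 (XY plane), |mask|=76  ⇒  voxels=439
  3. axis=0 (YZ plane), |mask|=66  ⇒  voxels=285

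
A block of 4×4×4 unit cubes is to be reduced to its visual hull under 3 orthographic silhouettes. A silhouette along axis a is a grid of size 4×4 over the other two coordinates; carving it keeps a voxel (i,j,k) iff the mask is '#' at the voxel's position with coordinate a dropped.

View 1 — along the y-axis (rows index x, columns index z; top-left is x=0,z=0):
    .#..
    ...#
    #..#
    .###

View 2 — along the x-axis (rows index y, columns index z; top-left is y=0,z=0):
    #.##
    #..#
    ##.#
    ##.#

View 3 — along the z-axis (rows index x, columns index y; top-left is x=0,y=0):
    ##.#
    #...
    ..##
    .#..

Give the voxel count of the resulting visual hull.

start: 4×4×4 = 64 voxels
carve view 1 (along y, XZ-mask fill 7/16): 28 voxels remain
carve view 2 (along x, YZ-mask fill 11/16): 21 voxels remain
carve view 3 (along z, XY-mask fill 7/16): 7 voxels remain

|visual hull| = 7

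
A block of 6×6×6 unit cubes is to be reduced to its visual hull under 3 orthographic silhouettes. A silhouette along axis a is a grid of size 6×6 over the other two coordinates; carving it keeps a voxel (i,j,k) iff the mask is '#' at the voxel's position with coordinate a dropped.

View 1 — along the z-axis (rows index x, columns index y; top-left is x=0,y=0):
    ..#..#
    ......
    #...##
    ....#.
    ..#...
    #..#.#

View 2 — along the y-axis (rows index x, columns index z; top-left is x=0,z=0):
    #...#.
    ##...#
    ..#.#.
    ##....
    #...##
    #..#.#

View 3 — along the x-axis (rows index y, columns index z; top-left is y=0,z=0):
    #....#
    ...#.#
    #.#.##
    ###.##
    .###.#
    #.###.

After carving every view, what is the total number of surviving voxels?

voxel count = 17

initial block: 6^3 = 216
  1. axis=2 (XY plane), |mask|=10  ⇒  voxels=60
  2. axis=1 (XZ plane), |mask|=15  ⇒  voxels=24
  3. axis=0 (YZ plane), |mask|=21  ⇒  voxels=17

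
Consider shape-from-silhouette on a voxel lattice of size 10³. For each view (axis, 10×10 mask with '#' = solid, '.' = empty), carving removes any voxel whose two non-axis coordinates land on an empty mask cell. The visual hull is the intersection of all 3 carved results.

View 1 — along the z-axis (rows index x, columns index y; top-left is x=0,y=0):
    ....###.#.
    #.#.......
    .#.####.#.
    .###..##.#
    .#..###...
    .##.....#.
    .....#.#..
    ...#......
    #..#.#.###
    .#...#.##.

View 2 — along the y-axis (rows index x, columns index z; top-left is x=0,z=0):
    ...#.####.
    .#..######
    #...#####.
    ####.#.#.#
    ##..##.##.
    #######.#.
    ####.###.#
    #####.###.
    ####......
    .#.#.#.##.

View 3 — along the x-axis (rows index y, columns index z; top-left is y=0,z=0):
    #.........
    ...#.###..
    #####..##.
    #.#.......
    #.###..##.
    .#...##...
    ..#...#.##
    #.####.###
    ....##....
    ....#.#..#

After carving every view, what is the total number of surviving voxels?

remaining voxels: 93

initial block: 10^3 = 1000
[1] z-view keeps 38 columns → grid now 380
[2] y-view keeps 64 columns → grid now 228
[3] x-view keeps 40 columns → grid now 93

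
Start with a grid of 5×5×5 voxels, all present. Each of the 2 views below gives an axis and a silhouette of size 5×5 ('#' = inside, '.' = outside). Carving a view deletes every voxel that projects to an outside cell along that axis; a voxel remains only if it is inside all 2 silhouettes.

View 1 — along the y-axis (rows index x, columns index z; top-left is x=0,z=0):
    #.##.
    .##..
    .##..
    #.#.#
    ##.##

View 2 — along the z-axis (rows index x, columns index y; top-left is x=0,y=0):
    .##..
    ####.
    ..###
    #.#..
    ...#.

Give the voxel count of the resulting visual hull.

initial block: 5^3 = 125
V1 y: intersect with XZ mask (14 set) -- 70 left
V2 z: intersect with XY mask (12 set) -- 30 left

|visual hull| = 30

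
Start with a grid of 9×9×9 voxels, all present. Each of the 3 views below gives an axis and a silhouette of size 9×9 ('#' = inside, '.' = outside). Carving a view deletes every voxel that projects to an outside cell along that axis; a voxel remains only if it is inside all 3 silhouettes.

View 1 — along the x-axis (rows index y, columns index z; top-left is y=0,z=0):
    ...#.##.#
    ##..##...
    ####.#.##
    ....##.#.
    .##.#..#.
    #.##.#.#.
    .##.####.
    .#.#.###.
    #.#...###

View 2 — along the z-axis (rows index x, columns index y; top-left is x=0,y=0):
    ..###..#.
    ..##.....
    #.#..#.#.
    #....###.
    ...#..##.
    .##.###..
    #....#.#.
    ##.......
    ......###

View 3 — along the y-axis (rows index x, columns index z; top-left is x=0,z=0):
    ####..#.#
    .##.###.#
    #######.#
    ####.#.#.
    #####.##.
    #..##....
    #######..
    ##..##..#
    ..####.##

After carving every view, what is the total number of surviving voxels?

remaining voxels: 95

initial block: 9^3 = 729
[1] x-view keeps 43 columns → grid now 387
[2] z-view keeps 30 columns → grid now 148
[3] y-view keeps 54 columns → grid now 95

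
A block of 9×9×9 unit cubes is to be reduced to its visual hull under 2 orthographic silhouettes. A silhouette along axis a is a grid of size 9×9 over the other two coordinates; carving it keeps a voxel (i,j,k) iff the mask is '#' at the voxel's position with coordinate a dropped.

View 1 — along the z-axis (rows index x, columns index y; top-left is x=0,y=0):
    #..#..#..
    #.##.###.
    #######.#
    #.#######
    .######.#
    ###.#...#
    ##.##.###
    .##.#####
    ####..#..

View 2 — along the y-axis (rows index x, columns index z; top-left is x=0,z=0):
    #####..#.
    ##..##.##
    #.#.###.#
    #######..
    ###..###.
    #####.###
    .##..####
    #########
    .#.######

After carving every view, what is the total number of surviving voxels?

before carving: 729 voxels (9×9×9)
carve view 1 (along z, XY-mask fill 56/81): 504 voxels remain
carve view 2 (along y, XZ-mask fill 61/81): 380 voxels remain

voxel count = 380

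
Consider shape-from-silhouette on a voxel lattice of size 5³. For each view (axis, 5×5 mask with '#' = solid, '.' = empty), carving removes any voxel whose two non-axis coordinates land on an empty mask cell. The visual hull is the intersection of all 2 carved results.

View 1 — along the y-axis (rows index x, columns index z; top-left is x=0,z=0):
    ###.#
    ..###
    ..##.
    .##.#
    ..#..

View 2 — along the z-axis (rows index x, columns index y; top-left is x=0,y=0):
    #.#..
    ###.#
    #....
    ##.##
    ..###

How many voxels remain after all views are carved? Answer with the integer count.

remaining voxels: 37

full grid |V| = 125
V1 y: intersect with XZ mask (13 set) -- 65 left
V2 z: intersect with XY mask (14 set) -- 37 left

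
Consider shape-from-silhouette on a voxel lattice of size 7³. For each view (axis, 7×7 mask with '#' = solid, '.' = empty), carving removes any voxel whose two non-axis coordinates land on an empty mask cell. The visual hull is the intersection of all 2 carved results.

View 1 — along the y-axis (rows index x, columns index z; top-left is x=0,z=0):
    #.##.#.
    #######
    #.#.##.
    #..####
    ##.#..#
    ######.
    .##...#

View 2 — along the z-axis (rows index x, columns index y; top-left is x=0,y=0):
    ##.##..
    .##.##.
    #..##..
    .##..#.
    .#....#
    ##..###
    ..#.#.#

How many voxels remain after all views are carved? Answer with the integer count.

118 voxels

initial block: 7^3 = 343
  1. axis=1 (XZ plane), |mask|=33  ⇒  voxels=231
  2. axis=2 (XY plane), |mask|=24  ⇒  voxels=118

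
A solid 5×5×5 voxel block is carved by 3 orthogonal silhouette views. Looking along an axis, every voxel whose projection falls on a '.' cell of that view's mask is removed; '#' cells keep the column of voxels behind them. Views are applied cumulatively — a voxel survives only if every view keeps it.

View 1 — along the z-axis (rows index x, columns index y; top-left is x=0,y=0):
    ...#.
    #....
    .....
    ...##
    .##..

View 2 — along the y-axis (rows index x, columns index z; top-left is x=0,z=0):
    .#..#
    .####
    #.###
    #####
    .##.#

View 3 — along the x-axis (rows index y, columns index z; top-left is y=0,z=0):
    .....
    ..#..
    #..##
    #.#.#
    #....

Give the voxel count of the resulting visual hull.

before carving: 125 voxels (5×5×5)
carve view 1 (along z, XY-mask fill 6/25): 30 voxels remain
carve view 2 (along y, XZ-mask fill 18/25): 22 voxels remain
carve view 3 (along x, YZ-mask fill 8/25): 7 voxels remain

remaining voxels: 7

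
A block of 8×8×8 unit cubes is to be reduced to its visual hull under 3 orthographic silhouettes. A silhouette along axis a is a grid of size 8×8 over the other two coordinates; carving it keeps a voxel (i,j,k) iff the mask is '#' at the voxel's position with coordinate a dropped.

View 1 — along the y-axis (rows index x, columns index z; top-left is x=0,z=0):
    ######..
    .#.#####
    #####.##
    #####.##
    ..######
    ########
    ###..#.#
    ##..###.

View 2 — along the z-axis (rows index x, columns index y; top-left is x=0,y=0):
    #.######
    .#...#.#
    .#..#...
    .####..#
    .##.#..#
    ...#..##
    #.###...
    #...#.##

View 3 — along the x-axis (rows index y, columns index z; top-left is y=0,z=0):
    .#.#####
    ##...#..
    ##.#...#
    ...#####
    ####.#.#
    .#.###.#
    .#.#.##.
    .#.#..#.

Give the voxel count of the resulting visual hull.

105 voxels

full grid |V| = 512
carve view 1 (along y, XZ-mask fill 50/64): 400 voxels remain
carve view 2 (along z, XY-mask fill 32/64): 197 voxels remain
carve view 3 (along x, YZ-mask fill 36/64): 105 voxels remain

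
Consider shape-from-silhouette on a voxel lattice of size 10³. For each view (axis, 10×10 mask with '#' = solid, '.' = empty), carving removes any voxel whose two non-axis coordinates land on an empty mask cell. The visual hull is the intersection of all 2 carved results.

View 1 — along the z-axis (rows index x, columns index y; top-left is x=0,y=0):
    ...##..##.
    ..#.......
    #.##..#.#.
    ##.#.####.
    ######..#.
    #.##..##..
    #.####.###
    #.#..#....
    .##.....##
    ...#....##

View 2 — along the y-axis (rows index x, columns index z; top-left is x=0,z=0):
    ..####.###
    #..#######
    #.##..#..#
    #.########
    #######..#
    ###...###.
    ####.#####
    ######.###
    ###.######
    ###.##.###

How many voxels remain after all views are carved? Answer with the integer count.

full grid |V| = 1000
V1 z: intersect with XY mask (47 set) -- 470 left
V2 y: intersect with XZ mask (78 set) -- 369 left

|visual hull| = 369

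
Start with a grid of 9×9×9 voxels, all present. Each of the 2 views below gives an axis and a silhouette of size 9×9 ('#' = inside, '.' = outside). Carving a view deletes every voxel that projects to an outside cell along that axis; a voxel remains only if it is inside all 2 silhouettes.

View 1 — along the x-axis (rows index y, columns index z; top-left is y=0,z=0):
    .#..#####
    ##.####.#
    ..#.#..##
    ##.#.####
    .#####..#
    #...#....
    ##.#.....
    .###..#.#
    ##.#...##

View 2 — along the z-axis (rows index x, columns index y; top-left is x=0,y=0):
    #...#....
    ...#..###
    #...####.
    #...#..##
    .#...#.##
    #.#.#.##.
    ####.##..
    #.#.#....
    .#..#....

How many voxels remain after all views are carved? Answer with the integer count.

|visual hull| = 177

start: 9×9×9 = 729 voxels
V1 x: intersect with YZ mask (45 set) -- 405 left
V2 z: intersect with XY mask (35 set) -- 177 left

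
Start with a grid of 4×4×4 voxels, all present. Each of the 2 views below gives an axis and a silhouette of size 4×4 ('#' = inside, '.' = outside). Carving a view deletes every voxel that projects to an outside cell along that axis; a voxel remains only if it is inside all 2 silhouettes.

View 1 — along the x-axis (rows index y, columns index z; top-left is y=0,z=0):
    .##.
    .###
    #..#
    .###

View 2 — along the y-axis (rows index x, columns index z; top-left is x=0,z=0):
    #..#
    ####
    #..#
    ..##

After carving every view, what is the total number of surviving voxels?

24 voxels

initial block: 4^3 = 64
step 1: project along x, AND mask (10/16) → |grid| = 40
step 2: project along y, AND mask (10/16) → |grid| = 24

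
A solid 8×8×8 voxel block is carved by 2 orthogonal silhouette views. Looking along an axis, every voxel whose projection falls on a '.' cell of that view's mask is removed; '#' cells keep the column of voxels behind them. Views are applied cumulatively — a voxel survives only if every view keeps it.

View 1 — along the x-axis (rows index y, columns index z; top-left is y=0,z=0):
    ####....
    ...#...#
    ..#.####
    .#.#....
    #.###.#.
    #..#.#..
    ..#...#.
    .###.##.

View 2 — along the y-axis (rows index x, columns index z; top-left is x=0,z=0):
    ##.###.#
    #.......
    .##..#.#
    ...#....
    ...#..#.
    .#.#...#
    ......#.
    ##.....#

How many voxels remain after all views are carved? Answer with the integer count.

74 voxels

initial block: 8^3 = 512
after view 1 [x-axis, 28 of 64 cells solid] → remaining = 224
after view 2 [y-axis, 21 of 64 cells solid] → remaining = 74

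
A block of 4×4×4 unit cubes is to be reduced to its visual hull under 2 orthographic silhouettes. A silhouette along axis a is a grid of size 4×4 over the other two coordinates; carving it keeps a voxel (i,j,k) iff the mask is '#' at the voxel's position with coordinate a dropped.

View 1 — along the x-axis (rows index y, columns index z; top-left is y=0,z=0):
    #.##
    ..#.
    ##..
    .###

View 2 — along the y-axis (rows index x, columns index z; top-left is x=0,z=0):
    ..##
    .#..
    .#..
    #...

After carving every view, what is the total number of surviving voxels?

|visual hull| = 11

full grid |V| = 64
[1] x-view keeps 9 columns → grid now 36
[2] y-view keeps 5 columns → grid now 11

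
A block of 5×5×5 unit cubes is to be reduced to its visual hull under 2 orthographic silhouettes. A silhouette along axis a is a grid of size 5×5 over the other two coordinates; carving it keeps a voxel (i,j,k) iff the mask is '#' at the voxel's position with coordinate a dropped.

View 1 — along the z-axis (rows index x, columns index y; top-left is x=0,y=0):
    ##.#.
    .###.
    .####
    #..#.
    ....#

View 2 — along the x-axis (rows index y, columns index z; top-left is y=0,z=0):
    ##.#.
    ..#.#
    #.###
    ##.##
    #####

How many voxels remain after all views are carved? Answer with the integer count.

|visual hull| = 46

start: 5×5×5 = 125 voxels
step 1: project along z, AND mask (13/25) → |grid| = 65
step 2: project along x, AND mask (18/25) → |grid| = 46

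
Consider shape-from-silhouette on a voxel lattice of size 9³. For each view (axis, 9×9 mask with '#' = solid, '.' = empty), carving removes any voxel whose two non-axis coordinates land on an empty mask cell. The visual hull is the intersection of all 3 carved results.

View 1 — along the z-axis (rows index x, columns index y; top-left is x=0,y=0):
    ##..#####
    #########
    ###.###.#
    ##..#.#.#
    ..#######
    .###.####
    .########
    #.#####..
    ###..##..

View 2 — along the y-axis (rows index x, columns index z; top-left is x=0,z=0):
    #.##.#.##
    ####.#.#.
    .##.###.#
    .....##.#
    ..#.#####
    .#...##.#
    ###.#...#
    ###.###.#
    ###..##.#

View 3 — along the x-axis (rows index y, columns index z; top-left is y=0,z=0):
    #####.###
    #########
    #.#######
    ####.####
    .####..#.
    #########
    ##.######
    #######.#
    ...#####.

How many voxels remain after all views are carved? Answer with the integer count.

remaining voxels: 272

before carving: 729 voxels (9×9×9)
[1] z-view keeps 61 columns → grid now 549
[2] y-view keeps 49 columns → grid now 335
[3] x-view keeps 68 columns → grid now 272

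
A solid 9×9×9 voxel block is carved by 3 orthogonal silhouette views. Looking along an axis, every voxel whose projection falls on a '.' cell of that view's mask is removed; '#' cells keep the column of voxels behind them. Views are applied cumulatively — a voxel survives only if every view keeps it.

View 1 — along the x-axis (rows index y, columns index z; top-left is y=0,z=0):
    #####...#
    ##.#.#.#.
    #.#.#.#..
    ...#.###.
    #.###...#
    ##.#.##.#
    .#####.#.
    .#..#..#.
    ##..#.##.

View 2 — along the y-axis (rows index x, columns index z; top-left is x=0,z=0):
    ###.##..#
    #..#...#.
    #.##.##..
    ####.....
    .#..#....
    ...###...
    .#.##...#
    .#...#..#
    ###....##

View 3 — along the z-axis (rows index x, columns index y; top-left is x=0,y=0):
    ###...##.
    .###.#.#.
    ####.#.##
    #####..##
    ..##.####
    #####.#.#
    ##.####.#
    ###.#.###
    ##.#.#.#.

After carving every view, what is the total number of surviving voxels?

start: 9×9×9 = 729 voxels
[1] x-view keeps 44 columns → grid now 396
[2] y-view keeps 35 columns → grid now 178
[3] z-view keeps 56 columns → grid now 121

voxel count = 121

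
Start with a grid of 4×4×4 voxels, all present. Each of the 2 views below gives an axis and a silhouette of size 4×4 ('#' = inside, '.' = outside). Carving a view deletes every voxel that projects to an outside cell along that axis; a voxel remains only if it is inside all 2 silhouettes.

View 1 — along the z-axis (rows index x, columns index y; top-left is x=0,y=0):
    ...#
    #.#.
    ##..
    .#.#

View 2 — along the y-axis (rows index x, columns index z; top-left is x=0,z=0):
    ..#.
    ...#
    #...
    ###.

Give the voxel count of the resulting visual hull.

before carving: 64 voxels (4×4×4)
  1. axis=2 (XY plane), |mask|=7  ⇒  voxels=28
  2. axis=1 (XZ plane), |mask|=6  ⇒  voxels=11

11 voxels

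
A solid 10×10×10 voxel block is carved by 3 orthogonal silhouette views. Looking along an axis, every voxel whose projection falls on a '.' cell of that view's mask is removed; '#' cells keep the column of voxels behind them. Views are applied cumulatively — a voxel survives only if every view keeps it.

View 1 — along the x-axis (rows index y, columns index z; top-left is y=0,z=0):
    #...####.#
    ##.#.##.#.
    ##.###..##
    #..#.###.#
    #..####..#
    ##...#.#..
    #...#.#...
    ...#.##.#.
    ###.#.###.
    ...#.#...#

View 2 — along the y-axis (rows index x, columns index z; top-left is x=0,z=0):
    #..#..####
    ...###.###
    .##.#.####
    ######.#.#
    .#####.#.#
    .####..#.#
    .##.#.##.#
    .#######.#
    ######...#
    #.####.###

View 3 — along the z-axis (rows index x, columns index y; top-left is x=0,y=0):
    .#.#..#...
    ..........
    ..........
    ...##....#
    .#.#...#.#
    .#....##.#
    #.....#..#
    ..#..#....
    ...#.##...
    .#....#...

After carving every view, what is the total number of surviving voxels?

72 voxels

start: 10×10×10 = 1000 voxels
[1] x-view keeps 52 columns → grid now 520
[2] y-view keeps 69 columns → grid now 339
[3] z-view keeps 24 columns → grid now 72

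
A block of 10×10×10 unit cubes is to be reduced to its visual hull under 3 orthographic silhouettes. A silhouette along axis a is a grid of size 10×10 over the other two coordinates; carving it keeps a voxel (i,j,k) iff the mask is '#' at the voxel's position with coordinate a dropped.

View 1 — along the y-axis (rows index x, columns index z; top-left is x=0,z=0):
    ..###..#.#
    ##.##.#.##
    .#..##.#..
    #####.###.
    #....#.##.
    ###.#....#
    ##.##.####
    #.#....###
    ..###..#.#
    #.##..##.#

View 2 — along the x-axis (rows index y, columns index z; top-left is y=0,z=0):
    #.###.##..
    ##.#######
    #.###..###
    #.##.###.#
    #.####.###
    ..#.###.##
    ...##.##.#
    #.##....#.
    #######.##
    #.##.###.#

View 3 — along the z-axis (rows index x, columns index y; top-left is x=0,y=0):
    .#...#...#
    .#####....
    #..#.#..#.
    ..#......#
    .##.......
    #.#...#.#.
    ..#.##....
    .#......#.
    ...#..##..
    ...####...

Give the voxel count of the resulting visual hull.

129 voxels

start: 10×10×10 = 1000 voxels
after view 1 [y-axis, 57 of 100 cells solid] → remaining = 570
after view 2 [x-axis, 68 of 100 cells solid] → remaining = 399
after view 3 [z-axis, 32 of 100 cells solid] → remaining = 129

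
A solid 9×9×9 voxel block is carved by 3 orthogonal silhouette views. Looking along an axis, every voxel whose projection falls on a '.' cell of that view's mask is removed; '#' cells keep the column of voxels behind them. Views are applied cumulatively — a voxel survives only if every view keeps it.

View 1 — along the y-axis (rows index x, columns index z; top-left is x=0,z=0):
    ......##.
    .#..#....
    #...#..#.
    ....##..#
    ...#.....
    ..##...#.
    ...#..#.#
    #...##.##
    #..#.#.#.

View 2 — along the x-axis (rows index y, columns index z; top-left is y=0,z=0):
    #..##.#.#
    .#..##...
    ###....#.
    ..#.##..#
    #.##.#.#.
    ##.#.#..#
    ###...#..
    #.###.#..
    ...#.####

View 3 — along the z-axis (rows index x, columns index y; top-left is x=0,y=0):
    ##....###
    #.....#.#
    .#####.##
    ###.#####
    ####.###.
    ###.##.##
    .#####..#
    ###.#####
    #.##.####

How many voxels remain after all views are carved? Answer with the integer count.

|visual hull| = 81

full grid |V| = 729
[1] y-view keeps 26 columns → grid now 234
[2] x-view keeps 40 columns → grid now 113
[3] z-view keeps 58 columns → grid now 81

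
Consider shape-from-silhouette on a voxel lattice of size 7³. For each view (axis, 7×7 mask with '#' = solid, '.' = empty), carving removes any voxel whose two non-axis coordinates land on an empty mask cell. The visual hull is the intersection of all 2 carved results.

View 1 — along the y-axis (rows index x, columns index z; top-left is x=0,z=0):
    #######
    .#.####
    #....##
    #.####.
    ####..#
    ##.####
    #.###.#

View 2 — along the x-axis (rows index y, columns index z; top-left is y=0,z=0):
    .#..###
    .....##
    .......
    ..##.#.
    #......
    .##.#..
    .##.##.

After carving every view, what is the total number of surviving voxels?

remaining voxels: 83

initial block: 7^3 = 343
step 1: project along y, AND mask (36/49) → |grid| = 252
step 2: project along x, AND mask (17/49) → |grid| = 83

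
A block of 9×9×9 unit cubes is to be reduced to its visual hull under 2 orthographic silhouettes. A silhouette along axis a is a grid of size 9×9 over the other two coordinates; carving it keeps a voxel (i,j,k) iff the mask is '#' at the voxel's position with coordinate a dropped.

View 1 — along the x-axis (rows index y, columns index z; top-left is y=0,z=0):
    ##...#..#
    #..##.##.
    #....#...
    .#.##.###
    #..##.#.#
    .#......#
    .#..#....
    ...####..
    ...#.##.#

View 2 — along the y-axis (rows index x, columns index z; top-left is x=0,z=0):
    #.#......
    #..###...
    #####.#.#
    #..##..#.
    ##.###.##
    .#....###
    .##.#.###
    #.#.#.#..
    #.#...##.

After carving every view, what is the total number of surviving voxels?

remaining voxels: 157

initial block: 9^3 = 729
step 1: project along x, AND mask (34/81) → |grid| = 306
step 2: project along y, AND mask (42/81) → |grid| = 157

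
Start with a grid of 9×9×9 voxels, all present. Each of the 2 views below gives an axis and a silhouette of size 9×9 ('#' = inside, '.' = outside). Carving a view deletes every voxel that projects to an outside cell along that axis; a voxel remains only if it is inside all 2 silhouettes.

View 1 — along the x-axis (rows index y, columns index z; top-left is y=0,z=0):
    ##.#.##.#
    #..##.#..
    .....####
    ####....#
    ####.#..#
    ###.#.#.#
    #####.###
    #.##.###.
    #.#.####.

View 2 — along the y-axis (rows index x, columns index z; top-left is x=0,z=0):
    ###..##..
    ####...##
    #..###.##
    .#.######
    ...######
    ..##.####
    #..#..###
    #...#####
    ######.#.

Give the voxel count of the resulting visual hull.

before carving: 729 voxels (9×9×9)
step 1: project along x, AND mask (51/81) → |grid| = 459
step 2: project along y, AND mask (54/81) → |grid| = 305

remaining voxels: 305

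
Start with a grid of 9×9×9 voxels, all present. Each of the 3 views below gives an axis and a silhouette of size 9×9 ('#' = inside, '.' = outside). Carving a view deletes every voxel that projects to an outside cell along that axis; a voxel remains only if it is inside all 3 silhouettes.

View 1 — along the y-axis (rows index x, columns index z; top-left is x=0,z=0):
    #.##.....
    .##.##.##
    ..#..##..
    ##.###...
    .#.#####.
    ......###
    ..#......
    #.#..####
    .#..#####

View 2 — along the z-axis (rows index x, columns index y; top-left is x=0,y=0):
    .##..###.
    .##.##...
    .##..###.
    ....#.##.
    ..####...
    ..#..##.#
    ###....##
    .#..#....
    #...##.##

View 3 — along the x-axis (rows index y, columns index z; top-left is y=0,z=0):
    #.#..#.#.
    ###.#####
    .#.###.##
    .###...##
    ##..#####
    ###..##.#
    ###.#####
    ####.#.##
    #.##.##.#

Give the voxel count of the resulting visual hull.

before carving: 729 voxels (9×9×9)
carve view 1 (along y, XZ-mask fill 39/81): 351 voxels remain
carve view 2 (along z, XY-mask fill 37/81): 152 voxels remain
carve view 3 (along x, YZ-mask fill 57/81): 113 voxels remain

remaining voxels: 113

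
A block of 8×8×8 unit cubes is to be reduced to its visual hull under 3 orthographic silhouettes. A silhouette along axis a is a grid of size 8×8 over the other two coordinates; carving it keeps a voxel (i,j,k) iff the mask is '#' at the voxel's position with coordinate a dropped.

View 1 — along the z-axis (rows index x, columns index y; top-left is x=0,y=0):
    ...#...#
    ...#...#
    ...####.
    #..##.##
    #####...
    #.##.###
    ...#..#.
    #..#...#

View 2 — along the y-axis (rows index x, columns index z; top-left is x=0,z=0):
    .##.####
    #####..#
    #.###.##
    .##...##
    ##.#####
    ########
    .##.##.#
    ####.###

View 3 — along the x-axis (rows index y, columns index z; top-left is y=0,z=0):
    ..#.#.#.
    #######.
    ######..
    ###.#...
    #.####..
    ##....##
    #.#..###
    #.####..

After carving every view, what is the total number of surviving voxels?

remaining voxels: 99

before carving: 512 voxels (8×8×8)
V1 z: intersect with XY mask (29 set) -- 232 left
V2 y: intersect with XZ mask (49 set) -- 182 left
V3 x: intersect with YZ mask (39 set) -- 99 left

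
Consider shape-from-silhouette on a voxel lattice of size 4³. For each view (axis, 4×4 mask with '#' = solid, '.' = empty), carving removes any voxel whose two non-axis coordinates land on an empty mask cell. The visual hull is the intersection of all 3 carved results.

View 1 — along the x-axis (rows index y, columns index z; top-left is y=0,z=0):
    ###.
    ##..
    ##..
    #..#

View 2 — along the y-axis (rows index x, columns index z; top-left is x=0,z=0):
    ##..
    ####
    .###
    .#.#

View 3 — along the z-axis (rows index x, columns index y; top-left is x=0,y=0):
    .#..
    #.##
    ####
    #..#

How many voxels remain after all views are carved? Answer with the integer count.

remaining voxels: 16

full grid |V| = 64
V1 x: intersect with YZ mask (9 set) -- 36 left
V2 y: intersect with XZ mask (11 set) -- 25 left
V3 z: intersect with XY mask (10 set) -- 16 left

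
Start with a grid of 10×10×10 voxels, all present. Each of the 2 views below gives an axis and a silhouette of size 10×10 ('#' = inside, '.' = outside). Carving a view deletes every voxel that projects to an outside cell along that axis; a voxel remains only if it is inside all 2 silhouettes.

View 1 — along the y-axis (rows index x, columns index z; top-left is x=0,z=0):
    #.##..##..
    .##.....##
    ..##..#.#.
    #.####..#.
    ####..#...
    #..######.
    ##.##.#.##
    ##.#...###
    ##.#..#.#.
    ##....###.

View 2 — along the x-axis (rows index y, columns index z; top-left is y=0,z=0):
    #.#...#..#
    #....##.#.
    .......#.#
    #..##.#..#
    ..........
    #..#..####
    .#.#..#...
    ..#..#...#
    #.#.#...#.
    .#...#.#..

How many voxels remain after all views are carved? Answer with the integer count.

before carving: 1000 voxels (10×10×10)
step 1: project along y, AND mask (54/100) → |grid| = 540
step 2: project along x, AND mask (34/100) → |grid| = 189

|visual hull| = 189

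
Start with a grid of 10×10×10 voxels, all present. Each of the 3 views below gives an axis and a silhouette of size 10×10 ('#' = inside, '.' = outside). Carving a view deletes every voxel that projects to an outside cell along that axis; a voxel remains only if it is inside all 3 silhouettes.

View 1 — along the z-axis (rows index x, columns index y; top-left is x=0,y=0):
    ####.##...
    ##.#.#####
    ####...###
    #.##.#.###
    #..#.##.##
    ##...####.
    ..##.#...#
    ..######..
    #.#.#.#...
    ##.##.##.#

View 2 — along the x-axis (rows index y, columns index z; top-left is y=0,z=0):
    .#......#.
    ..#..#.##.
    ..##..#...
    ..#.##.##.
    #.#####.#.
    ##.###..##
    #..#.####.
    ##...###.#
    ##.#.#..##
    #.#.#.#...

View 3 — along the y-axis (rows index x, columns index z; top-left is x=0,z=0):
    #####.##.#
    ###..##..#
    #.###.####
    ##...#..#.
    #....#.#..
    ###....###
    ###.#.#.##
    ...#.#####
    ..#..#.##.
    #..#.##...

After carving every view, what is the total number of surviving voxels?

full grid |V| = 1000
after view 1 [z-axis, 61 of 100 cells solid] → remaining = 610
after view 2 [x-axis, 50 of 100 cells solid] → remaining = 296
after view 3 [y-axis, 56 of 100 cells solid] → remaining = 170

|visual hull| = 170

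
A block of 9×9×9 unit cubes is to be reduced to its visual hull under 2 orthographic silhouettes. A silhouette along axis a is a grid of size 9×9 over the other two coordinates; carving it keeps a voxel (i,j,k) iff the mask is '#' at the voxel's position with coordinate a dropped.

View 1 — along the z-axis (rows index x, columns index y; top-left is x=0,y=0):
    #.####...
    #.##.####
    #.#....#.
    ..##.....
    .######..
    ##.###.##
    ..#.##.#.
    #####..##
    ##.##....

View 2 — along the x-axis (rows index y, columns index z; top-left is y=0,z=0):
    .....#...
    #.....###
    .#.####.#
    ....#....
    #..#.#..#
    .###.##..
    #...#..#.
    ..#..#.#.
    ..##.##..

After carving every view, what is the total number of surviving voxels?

initial block: 9^3 = 729
V1 z: intersect with XY mask (45 set) -- 405 left
V2 x: intersect with YZ mask (31 set) -- 153 left

remaining voxels: 153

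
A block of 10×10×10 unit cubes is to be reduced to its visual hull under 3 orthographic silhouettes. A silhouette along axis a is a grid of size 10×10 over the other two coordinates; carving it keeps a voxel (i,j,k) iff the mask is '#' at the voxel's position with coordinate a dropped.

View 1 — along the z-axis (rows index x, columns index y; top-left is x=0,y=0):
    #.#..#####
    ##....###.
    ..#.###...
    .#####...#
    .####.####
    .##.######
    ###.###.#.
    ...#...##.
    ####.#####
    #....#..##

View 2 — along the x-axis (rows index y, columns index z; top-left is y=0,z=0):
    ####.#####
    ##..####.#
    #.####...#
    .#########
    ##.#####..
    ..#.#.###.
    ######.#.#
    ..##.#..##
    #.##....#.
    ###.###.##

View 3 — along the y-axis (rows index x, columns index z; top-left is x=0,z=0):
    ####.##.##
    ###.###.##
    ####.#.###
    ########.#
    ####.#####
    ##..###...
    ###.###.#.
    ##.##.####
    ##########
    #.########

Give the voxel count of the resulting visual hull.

start: 10×10×10 = 1000 voxels
V1 z: intersect with XY mask (61 set) -- 610 left
V2 x: intersect with YZ mask (68 set) -- 401 left
V3 y: intersect with XZ mask (81 set) -- 327 left

remaining voxels: 327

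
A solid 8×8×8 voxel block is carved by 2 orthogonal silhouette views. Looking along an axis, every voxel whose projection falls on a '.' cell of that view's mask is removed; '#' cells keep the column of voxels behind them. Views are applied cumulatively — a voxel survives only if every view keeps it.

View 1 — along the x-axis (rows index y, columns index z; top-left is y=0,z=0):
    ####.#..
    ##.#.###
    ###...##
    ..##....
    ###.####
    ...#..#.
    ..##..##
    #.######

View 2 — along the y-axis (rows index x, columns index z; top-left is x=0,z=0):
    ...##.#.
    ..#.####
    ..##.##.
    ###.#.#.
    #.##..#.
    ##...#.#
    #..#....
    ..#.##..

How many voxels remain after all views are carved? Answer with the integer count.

|visual hull| = 146

before carving: 512 voxels (8×8×8)
[1] x-view keeps 38 columns → grid now 304
[2] y-view keeps 30 columns → grid now 146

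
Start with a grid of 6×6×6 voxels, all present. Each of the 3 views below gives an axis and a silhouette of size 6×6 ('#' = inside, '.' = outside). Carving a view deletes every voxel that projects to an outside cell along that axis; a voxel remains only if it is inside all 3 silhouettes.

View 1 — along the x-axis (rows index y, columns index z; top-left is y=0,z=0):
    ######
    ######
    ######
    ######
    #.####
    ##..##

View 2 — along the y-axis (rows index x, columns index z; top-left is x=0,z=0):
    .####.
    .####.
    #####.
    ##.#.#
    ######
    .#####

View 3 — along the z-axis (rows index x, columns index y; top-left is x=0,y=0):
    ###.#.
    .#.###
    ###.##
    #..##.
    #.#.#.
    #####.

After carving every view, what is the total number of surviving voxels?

remaining voxels: 102

full grid |V| = 216
[1] x-view keeps 33 columns → grid now 198
[2] y-view keeps 28 columns → grid now 151
[3] z-view keeps 24 columns → grid now 102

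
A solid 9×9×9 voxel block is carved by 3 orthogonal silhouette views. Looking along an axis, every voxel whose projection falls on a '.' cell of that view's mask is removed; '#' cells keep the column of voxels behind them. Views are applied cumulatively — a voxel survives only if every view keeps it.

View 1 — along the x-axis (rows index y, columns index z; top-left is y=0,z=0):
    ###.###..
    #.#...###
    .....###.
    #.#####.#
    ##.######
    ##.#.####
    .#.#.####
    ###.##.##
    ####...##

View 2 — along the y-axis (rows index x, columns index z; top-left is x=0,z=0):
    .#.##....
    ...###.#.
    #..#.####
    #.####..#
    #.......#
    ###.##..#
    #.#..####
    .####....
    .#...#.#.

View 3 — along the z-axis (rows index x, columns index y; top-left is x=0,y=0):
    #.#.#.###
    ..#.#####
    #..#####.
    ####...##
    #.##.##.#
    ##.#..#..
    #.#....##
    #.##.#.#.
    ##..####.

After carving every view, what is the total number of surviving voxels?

initial block: 9^3 = 729
carve view 1 (along x, YZ-mask fill 55/81): 495 voxels remain
carve view 2 (along y, XZ-mask fill 40/81): 243 voxels remain
carve view 3 (along z, XY-mask fill 49/81): 146 voxels remain

|visual hull| = 146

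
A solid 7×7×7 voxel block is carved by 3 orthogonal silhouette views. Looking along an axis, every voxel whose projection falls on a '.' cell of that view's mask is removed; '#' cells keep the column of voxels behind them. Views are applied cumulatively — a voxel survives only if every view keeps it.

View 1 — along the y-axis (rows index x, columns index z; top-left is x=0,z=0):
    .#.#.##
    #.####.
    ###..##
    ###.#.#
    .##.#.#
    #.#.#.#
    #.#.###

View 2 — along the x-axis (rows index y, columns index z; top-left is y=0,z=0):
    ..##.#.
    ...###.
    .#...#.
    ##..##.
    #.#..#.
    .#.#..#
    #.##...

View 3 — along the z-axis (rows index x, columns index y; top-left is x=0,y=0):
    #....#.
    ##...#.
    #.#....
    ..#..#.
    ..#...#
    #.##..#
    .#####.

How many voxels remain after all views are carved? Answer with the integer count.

voxel count = 36

full grid |V| = 343
V1 y: intersect with XZ mask (32 set) -- 224 left
V2 x: intersect with YZ mask (21 set) -- 89 left
V3 z: intersect with XY mask (20 set) -- 36 left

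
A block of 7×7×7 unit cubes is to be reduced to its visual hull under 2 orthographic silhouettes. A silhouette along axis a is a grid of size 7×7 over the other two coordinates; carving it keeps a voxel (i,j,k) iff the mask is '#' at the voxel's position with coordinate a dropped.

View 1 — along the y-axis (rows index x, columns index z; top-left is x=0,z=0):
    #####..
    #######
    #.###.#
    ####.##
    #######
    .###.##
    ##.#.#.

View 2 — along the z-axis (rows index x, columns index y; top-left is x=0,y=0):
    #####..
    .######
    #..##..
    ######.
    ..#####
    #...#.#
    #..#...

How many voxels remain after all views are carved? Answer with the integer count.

before carving: 343 voxels (7×7×7)
step 1: project along y, AND mask (39/49) → |grid| = 273
step 2: project along z, AND mask (30/49) → |grid| = 176

remaining voxels: 176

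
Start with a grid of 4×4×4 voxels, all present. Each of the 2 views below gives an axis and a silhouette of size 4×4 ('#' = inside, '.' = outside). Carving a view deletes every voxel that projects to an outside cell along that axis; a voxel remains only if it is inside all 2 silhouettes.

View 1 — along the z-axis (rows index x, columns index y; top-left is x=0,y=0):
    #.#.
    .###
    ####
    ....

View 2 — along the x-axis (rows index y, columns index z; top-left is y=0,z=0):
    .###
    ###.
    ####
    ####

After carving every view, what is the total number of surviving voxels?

remaining voxels: 32

initial block: 4^3 = 64
step 1: project along z, AND mask (9/16) → |grid| = 36
step 2: project along x, AND mask (14/16) → |grid| = 32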